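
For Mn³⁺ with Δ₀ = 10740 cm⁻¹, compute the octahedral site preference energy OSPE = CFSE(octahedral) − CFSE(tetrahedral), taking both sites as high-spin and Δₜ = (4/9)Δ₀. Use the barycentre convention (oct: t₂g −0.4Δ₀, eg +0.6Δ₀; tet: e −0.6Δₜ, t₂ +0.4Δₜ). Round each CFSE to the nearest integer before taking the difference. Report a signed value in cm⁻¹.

-4535

Mn sits in group 7; removing 3 electrons leaves Mn³⁺ with 7 − 3 = 4 d electrons.
Octahedral (high-spin): t₂g³ eg¹, CFSE = 3(−0.4) + 1(+0.6) = -0.6Δ₀ = -0.6 × 10740 = -6444 cm⁻¹.
Tetrahedral e² t₂² gives -0.4Δₜ = -0.4 × (4/9) × 10740 = -1909 cm⁻¹.
OSPE = -6444 − (-1909) = -4535 cm⁻¹.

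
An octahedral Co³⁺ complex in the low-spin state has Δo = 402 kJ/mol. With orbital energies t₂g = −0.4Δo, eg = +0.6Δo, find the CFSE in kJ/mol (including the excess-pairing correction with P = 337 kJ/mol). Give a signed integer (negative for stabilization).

Co sits in group 9; removing 3 electrons leaves Co³⁺ with 9 − 3 = 6 d electrons.
The d⁶ electrons fill as t₂g⁶ eg⁰.
Orbital CFSE = 6(-0.4) + 0(0.6) = -2.4Δo = -2.4 × 402 = -965 kJ/mol.
High-spin d⁶ would be t₂g⁴ eg² with 1 pair; low-spin has 3, so 2 excess pairs cost +2P = +674 kJ/mol.
Overall CFSE = -965 + 674 = -291 kJ/mol.

-291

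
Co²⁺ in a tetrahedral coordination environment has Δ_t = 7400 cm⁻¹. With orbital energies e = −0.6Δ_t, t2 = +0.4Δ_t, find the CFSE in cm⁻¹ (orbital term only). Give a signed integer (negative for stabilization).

-8880

Co sits in group 9; removing 2 electrons leaves Co²⁺ with 9 − 2 = 7 d electrons.
Tetrahedral splitting is small, so the complex is high-spin.
Configuration: e^4 t2^3.
Orbital CFSE = 4(-0.6) + 3(0.4) = -1.2Δ_t = -1.2 × 7400 = -8880 cm⁻¹.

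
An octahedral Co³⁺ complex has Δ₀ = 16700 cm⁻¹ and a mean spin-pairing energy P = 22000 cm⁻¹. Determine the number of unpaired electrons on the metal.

Co sits in group 9; removing 3 electrons leaves Co³⁺ with 9 − 3 = 6 d electrons.
Δ₀ < P, so pairing is avoided: the ground state is high-spin.
Configuration: t₂g⁴ eg².
Unpaired electrons: 4.

4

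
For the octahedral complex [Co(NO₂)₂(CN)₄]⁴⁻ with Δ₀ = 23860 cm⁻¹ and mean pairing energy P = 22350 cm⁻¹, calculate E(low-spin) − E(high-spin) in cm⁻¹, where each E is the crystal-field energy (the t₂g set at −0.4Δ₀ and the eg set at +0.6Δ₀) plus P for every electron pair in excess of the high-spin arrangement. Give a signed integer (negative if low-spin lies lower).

-1510

Ligand charges: 2×(-1) from NO₂⁻ and 4×(-1) from CN⁻ sum to -6; with overall charge -4, Co is +2.
Co is in group 9, so Co²⁺ is d⁷ (9 − 2 = 7).
High-spin: t₂g⁵ eg², CFSE = -0.8Δ₀ = -19088 cm⁻¹.
For low-spin the configuration is t₂g⁶ eg¹: orbital energy -1.8 × 23860 = -42948 cm⁻¹, and 1 additional pair relative to high-spin adds 22350 cm⁻¹, giving -20598 cm⁻¹.
Thus E(LS) − E(HS) = -1510 cm⁻¹.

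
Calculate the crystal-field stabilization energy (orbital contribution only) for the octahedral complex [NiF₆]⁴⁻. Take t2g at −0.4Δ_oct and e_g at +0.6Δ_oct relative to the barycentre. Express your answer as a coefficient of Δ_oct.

-1.2 Δ_oct

Each F⁻ contributes -1; 6 × (-1) = -6. With overall charge -4, Ni is in the +2 oxidation state.
Ni sits in group 10; removing 2 electrons leaves Ni²⁺ with 10 − 2 = 8 d electrons.
Configuration: t2g^6 e_g^2.
CFSE = 6(-0.4Δ_oct) + 2(0.6Δ_oct) = -2.4Δ_oct + 1.2Δ_oct = -1.2Δ_oct.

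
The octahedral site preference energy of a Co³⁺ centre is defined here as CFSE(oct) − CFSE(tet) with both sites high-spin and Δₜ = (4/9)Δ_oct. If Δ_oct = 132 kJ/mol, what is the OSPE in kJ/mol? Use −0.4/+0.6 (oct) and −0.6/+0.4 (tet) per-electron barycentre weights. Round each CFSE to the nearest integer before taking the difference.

Co is in group 9, so Co³⁺ is d⁶ (9 − 3 = 6).
Octahedral (high-spin): t₂g⁴ eg², CFSE = 4(−0.4) + 2(+0.6) = -0.4Δ_oct = -0.4 × 132 = -53 kJ/mol.
Tetrahedral e³ t₂³ gives -0.6Δₜ = -0.6 × (4/9) × 132 = -35 kJ/mol.
OSPE = -53 − (-35) = -18 kJ/mol.

-18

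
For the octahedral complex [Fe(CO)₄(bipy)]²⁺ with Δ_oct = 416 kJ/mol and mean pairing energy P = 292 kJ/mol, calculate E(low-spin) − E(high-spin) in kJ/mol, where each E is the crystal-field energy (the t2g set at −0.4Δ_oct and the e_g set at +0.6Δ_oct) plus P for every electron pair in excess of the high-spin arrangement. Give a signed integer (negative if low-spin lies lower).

Ligand charges: 4×(+0) from CO and 1×(+0) from bipy sum to +0; with overall charge +2, Fe is +2.
Fe²⁺: group 8, so d-count = 8 − 2 = 6.
High-spin: t2g^4 e_g^2, CFSE = -0.4Δ_oct = -166 kJ/mol.
Low-spin: t2g^6 e_g^0, orbital CFSE = -2.4Δ_oct = -998 kJ/mol; plus 2 excess pairs × P = +584 kJ/mol; total -414 kJ/mol.
Thus E(LS) − E(HS) = -248 kJ/mol.

-248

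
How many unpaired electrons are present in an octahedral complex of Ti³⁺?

Ti sits in group 4; removing 3 electrons leaves Ti³⁺ with 4 − 3 = 1 d electrons.
Configuration: t2g^1 e_g^0, giving 1 unpaired electron.

1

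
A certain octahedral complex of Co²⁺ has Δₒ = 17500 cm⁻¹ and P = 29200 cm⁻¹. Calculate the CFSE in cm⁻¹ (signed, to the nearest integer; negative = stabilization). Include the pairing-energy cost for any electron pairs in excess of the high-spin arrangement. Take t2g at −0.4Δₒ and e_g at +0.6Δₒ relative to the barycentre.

-14000

Group 9 minus oxidation state +2 gives a d⁷ configuration for Co²⁺.
Here Δₒ < P (17500 < 29200), so the high-spin state is favoured.
That gives t2g^5 e_g^2.
Orbital CFSE = -0.8Δₒ = -0.8 × 17500 = -14000 cm⁻¹.
High-spin has no excess pairs, so no pairing correction applies.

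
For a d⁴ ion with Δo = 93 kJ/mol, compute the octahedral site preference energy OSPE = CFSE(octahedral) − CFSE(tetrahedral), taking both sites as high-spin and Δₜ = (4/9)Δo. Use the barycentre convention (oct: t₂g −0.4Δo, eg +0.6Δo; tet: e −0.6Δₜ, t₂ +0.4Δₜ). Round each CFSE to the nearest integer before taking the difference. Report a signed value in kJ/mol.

-39

Octahedral high-spin t₂g³ eg¹: CFSE = -0.6 × 93 = -56 kJ/mol.
Tetrahedral: e² t₂², CFSE = 2(−0.6) + 2(+0.4) = -0.4Δₜ = -0.4 × (4/9) × 93 = -17 kJ/mol.
OSPE = CFSE(oct) − CFSE(tet) = -56 − (-17) = -39 kJ/mol.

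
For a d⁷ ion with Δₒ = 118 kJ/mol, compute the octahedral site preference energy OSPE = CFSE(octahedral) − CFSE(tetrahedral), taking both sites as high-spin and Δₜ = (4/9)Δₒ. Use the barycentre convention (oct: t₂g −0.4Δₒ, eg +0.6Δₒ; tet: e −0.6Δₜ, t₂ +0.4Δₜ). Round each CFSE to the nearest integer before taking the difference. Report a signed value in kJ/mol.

-31

Octahedral (high-spin): t₂g⁵ eg², CFSE = 5(−0.4) + 2(+0.6) = -0.8Δₒ = -0.8 × 118 = -94 kJ/mol.
Tetrahedral e⁴ t₂³ gives -1.2Δₜ = -1.2 × (4/9) × 118 = -63 kJ/mol.
OSPE = -94 − (-63) = -31 kJ/mol.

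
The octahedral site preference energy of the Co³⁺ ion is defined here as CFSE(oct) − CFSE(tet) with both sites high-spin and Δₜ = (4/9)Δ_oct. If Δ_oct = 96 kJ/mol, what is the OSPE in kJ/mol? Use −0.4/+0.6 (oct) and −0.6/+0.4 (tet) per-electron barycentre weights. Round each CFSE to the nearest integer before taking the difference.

Co sits in group 9; removing 3 electrons leaves Co³⁺ with 9 − 3 = 6 d electrons.
Octahedral high-spin t2g^4 e_g^2: CFSE = -0.4 × 96 = -38 kJ/mol.
In a tetrahedral site the filling is e^3 t2^3: CFSE(tet) = -0.6Δₜ = -0.6 × (4/9)(96) = -26 kJ/mol.
OSPE = -38 − (-26) = -12 kJ/mol.

-12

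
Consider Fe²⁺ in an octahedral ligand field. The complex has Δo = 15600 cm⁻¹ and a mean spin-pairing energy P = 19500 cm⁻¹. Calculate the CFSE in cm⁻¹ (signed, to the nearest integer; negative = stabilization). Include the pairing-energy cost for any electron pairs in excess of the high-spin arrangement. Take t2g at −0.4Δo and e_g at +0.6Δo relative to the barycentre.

Group 8 minus oxidation state +2 gives a d⁶ configuration for Fe²⁺.
Since Δo = 15600 cm⁻¹ < P = 19500 cm⁻¹, the complex adopts the high-spin configuration.
That gives t2g^4 e_g^2.
Orbital CFSE = -0.4Δo = -0.4 × 15600 = -6240 cm⁻¹.
High-spin has no excess pairs, so no pairing correction applies.

-6240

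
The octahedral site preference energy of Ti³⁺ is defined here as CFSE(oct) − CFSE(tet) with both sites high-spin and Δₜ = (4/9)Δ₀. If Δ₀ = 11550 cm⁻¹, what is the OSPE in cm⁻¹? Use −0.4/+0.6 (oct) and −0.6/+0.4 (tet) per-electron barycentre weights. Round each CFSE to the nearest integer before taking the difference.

Ti is in group 4, so Ti³⁺ is d¹ (4 − 3 = 1).
Octahedral high-spin t2g^1 e_g^0: CFSE = -0.4 × 11550 = -4620 cm⁻¹.
Tetrahedral: e^1 t2^0, CFSE = 1(−0.6) + 0(+0.4) = -0.6Δₜ = -0.6 × (4/9) × 11550 = -3080 cm⁻¹.
OSPE = CFSE(oct) − CFSE(tet) = -4620 − (-3080) = -1540 cm⁻¹.

-1540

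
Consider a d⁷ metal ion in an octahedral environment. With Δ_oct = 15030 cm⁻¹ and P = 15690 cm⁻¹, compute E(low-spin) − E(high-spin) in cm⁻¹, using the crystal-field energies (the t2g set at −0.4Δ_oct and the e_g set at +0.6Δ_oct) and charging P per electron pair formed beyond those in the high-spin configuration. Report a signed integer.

High-spin d⁷ fills as t2g^5 e_g^2 with CFSE 5(−0.4) + 2(+0.6) = -0.8Δ_oct = -12024 cm⁻¹.
Low-spin t2g^6 e_g^1 gives -1.8Δ_oct = -27054 cm⁻¹, but forming 1 extra pair costs 1P = 15690 cm⁻¹, so E(LS) = -27054 + 15690 = -11364 cm⁻¹.
Thus E(LS) − E(HS) = 660 cm⁻¹.

660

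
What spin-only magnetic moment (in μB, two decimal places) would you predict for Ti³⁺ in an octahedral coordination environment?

Ti³⁺: group 4, so d-count = 4 − 3 = 1.
Configuration: t2g^1 e_g^0 → 1 unpaired electron.
μ(spin-only) = √[1(1+2)] = √3 ≈ 1.73 μB.

1.73 μB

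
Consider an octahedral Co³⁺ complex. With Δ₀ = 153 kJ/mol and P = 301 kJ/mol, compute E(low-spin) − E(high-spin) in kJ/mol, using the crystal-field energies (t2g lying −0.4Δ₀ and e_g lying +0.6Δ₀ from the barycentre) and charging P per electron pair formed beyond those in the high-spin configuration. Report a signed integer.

Co sits in group 9; removing 3 electrons leaves Co³⁺ with 9 − 3 = 6 d electrons.
In the high-spin limit (t2g^4 e_g^2) the orbital term is -0.4Δ₀ = -61 kJ/mol, with no excess pairing.
Low-spin t2g^6 e_g^0 gives -2.4Δ₀ = -367 kJ/mol, but forming 2 extra pairs costs 2P = 602 kJ/mol, so E(LS) = -367 + 602 = 235 kJ/mol.
Thus E(LS) − E(HS) = 296 kJ/mol.

296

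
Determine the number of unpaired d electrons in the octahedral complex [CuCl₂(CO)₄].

Ligand charges: 2×(-1) from Cl⁻ and 4×(+0) from CO sum to -2; with overall charge +0, Cu is +2.
Cu is in group 11, so Cu²⁺ is d⁹ (11 − 2 = 9).
Configuration: t₂g⁶ eg³, giving 1 unpaired electron.

1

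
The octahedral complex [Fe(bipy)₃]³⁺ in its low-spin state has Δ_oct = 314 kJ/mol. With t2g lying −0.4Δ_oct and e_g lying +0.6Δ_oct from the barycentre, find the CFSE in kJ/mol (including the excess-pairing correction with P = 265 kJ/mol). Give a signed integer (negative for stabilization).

bipy is neutral, so the +3 overall charge sits on Fe: oxidation state +3.
Fe sits in group 8; removing 3 electrons leaves Fe³⁺ with 8 − 3 = 5 d electrons.
The d⁵ electrons fill as t2g^5 e_g^0.
CFSE(orbital) = 5×(-0.4Δ_oct) + 0×(0.6Δ_oct) = -2.0Δ_oct; with Δ_oct = 314 kJ/mol that is -628 kJ/mol.
Pairing penalty: 2 pairs vs 0 in the high-spin reference → 2 extra × P = 530 kJ/mol.
Overall CFSE = -628 + 530 = -98 kJ/mol.

-98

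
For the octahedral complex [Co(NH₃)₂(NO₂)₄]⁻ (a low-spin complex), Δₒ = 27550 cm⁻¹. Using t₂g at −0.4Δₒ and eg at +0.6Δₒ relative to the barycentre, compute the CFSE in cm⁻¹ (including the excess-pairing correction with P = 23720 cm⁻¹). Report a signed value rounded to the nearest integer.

-18680

Ligand charges: 2×(+0) from NH₃ and 4×(-1) from NO₂⁻ sum to -4; with overall charge -1, Co is +3.
Group 9 minus oxidation state +3 gives a d⁶ configuration for Co³⁺.
The d⁶ electrons fill as t₂g⁶ eg⁰.
Orbital CFSE = 6(-0.4) + 0(0.6) = -2.4Δₒ = -2.4 × 27550 = -66120 cm⁻¹.
High-spin d⁶ would be t₂g⁴ eg² with 1 pair; low-spin has 3, so 2 excess pairs cost +2P = +47440 cm⁻¹.
Net CFSE = -66120 + 47440 = -18680 cm⁻¹.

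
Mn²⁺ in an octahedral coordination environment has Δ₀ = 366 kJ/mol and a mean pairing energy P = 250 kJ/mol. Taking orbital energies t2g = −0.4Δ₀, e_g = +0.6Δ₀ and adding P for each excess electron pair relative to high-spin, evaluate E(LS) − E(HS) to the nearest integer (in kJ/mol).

-232

Group 7 minus oxidation state +2 gives a d⁵ configuration for Mn²⁺.
In the high-spin limit (t2g^3 e_g^2) the orbital term is 0.0Δ₀ = 0 kJ/mol, with no excess pairing.
Low-spin: t2g^5 e_g^0, orbital CFSE = -2.0Δ₀ = -732 kJ/mol; plus 2 excess pairs × P = +500 kJ/mol; total -232 kJ/mol.
The difference is -232 − (0) = -232 kJ/mol, so low-spin lies lower.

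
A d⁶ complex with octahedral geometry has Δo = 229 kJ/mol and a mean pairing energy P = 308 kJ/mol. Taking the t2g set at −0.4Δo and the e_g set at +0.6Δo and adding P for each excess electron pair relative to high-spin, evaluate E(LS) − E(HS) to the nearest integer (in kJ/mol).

158

High-spin: t2g^4 e_g^2, CFSE = -0.4Δo = -92 kJ/mol.
Low-spin t2g^6 e_g^0 gives -2.4Δo = -550 kJ/mol, but forming 2 extra pairs costs 2P = 616 kJ/mol, so E(LS) = -550 + 616 = 66 kJ/mol.
E(LS) − E(HS) = 66 − (-92) = 158 kJ/mol.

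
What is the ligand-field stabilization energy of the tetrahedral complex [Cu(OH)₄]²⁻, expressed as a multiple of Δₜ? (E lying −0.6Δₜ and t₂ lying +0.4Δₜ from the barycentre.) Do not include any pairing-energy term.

Each OH⁻ contributes -1; 4 × (-1) = -4. With overall charge -2, Cu is in the +2 oxidation state.
Group 11 minus oxidation state +2 gives a d⁹ configuration for Cu²⁺.
With tetrahedral geometry the complex is necessarily high-spin.
Configuration: e⁴ t₂⁵.
CFSE = 4(-0.6Δₜ) + 5(0.4Δₜ) = -2.4Δₜ + 2.0Δₜ = -0.4Δₜ.

-0.4 Δₜ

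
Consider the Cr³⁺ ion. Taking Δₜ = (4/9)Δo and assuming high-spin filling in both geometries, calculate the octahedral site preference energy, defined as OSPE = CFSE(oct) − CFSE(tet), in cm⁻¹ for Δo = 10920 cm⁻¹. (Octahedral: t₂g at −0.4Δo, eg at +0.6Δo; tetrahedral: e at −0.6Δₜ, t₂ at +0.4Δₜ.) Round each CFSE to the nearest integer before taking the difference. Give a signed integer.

-9221

Cr³⁺: group 6, so d-count = 6 − 3 = 3.
Octahedral (high-spin): t2g^3 e_g^0, CFSE = 3(−0.4) + 0(+0.6) = -1.2Δo = -1.2 × 10920 = -13104 cm⁻¹.
Tetrahedral e^2 t2^1 gives -0.8Δₜ = -0.8 × (4/9) × 10920 = -3883 cm⁻¹.
OSPE = -13104 − (-3883) = -9221 cm⁻¹.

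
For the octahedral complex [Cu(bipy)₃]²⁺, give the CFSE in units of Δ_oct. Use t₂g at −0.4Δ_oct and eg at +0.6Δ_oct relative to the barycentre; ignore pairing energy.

-0.6 Δ_oct

bipy is neutral, so the +2 overall charge sits on Cu: oxidation state +2.
Cu sits in group 11; removing 2 electrons leaves Cu²⁺ with 11 − 2 = 9 d electrons.
For octahedral d⁹ the high- and low-spin configurations coincide.
Configuration: t₂g⁶ eg³.
CFSE = 6(-0.4Δ_oct) + 3(0.6Δ_oct) = -2.4Δ_oct + 1.8Δ_oct = -0.6Δ_oct.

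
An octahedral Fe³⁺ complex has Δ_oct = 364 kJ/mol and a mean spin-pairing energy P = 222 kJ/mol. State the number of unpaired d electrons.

Group 8 minus oxidation state +3 gives a d⁵ configuration for Fe³⁺.
Since Δ_oct = 364 kJ/mol > P = 222 kJ/mol, the complex adopts the low-spin configuration.
Configuration: t₂g⁵ eg⁰.
Unpaired electrons: 1.

1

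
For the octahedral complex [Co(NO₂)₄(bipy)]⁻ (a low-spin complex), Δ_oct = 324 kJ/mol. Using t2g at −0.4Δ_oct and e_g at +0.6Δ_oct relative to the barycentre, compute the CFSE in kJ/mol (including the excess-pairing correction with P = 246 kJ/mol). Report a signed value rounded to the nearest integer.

Ligand charges: 4×(-1) from NO₂⁻ and 1×(+0) from bipy sum to -4; with overall charge -1, Co is +3.
Co³⁺: group 9, so d-count = 9 − 3 = 6.
The d⁶ electrons fill as t2g^6 e_g^0.
The orbital stabilization is -2.4Δ_oct = -2.4 × 324 = -778 kJ/mol.
Relative to high-spin t2g^4 e_g^2 (1 paired), the low-spin configuration has 2 additional pairs, contributing +2 × 246 = +492 kJ/mol.
Overall CFSE = -778 + 492 = -286 kJ/mol.

-286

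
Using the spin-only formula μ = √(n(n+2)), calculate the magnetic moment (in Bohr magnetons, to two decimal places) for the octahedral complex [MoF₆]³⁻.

Each F⁻ contributes -1; 6 × (-1) = -6. With overall charge -3, Mo is in the +3 oxidation state.
Mo sits in group 6; removing 3 electrons leaves Mo³⁺ with 6 − 3 = 3 d electrons.
For octahedral d³ the high- and low-spin configurations coincide.
Configuration: t2g^3 e_g^0 → 3 unpaired electrons.
μ(spin-only) = √[3(3+2)] = √15 ≈ 3.87 Bohr magnetons.

3.87 Bohr magnetons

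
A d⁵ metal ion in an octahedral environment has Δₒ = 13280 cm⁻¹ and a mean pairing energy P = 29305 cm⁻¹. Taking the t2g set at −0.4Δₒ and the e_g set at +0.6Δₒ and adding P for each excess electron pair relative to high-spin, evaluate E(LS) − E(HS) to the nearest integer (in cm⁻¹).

32050

High-spin d⁵ fills as t2g^3 e_g^2 with CFSE 3(−0.4) + 2(+0.6) = 0.0Δₒ = 0 cm⁻¹.
Low-spin: t2g^5 e_g^0, orbital CFSE = -2.0Δₒ = -26560 cm⁻¹; plus 2 excess pairs × P = +58610 cm⁻¹; total 32050 cm⁻¹.
The difference is 32050 − (0) = 32050 cm⁻¹, so high-spin lies lower.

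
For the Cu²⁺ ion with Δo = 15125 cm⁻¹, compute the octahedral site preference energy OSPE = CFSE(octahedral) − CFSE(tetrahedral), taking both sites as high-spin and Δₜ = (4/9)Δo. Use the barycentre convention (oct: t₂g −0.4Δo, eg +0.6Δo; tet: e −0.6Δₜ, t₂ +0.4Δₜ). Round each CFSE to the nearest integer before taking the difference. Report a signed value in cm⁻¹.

Group 11 minus oxidation state +2 gives a d⁹ configuration for Cu²⁺.
Octahedral high-spin t₂g⁶ eg³: CFSE = -0.6 × 15125 = -9075 cm⁻¹.
Tetrahedral e⁴ t₂⁵ gives -0.4Δₜ = -0.4 × (4/9) × 15125 = -2689 cm⁻¹.
OSPE = CFSE(oct) − CFSE(tet) = -9075 − (-2689) = -6386 cm⁻¹.

-6386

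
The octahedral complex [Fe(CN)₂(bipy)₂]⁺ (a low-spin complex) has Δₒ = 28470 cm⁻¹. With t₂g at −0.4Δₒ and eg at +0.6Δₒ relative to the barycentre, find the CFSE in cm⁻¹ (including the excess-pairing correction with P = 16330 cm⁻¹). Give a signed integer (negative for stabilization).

-24280

Ligand charges: 2×(-1) from CN⁻ and 2×(+0) from bipy sum to -2; with overall charge +1, Fe is +3.
Fe sits in group 8; removing 3 electrons leaves Fe³⁺ with 8 − 3 = 5 d electrons.
Configuration: t₂g⁵ eg⁰.
Orbital CFSE = 5(-0.4) + 0(0.6) = -2.0Δₒ = -2.0 × 28470 = -56940 cm⁻¹.
Pairing penalty: 2 pairs vs 0 in the high-spin reference → 2 extra × P = 32660 cm⁻¹.
Overall CFSE = -56940 + 32660 = -24280 cm⁻¹.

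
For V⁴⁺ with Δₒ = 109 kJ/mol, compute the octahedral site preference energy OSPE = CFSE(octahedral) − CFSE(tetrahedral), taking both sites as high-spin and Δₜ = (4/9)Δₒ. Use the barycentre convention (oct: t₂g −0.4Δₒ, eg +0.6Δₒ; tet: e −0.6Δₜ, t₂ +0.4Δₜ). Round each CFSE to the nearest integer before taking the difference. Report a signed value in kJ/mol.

-15

V is in group 5, so V⁴⁺ is d¹ (5 − 4 = 1).
In an octahedral site d¹ (HS) is t₂g¹ eg⁰, giving CFSE(oct) = -0.4Δₒ = -44 kJ/mol.
In a tetrahedral site the filling is e¹ t₂⁰: CFSE(tet) = -0.6Δₜ = -0.6 × (4/9)(109) = -29 kJ/mol.
Subtracting, OSPE = -44 − (-29) = -15 kJ/mol.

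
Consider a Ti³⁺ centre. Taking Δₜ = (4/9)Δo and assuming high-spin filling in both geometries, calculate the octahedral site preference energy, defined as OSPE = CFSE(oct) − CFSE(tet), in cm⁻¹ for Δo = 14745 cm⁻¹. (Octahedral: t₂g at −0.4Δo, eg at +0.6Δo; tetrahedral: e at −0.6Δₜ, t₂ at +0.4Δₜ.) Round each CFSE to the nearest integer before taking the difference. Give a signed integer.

-1966

Group 4 minus oxidation state +3 gives a d¹ configuration for Ti³⁺.
Octahedral (high-spin): t2g^1 e_g^0, CFSE = 1(−0.4) + 0(+0.6) = -0.4Δo = -0.4 × 14745 = -5898 cm⁻¹.
In a tetrahedral site the filling is e^1 t2^0: CFSE(tet) = -0.6Δₜ = -0.6 × (4/9)(14745) = -3932 cm⁻¹.
OSPE = -5898 − (-3932) = -1966 cm⁻¹.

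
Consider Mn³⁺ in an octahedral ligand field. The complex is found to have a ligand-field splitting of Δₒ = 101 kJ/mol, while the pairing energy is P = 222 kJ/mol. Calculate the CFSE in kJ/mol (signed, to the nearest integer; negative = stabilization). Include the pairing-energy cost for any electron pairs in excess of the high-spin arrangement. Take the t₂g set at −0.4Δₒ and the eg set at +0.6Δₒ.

Group 7 minus oxidation state +3 gives a d⁴ configuration for Mn³⁺.
Δₒ < P, so pairing is avoided: the ground state is high-spin.
Filling d⁴ accordingly: t₂g³ eg¹.
Orbital CFSE = -0.6Δₒ = -0.6 × 101 = -61 kJ/mol.
High-spin has no excess pairs, so no pairing correction applies.

-61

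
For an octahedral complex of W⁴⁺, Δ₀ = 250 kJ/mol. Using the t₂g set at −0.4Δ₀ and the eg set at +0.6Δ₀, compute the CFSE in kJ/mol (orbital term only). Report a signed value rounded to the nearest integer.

-200

W sits in group 6; removing 4 electrons leaves W⁴⁺ with 6 − 4 = 2 d electrons.
Configuration: t₂g² eg⁰.
The orbital stabilization is -0.8Δ₀ = -0.8 × 250 = -200 kJ/mol.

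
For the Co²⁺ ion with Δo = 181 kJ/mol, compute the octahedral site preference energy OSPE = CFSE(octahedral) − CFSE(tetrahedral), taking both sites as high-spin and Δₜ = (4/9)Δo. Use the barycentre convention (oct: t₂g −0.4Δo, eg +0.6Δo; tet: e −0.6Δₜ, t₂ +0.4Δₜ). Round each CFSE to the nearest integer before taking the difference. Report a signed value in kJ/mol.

Co is in group 9, so Co²⁺ is d⁷ (9 − 2 = 7).
Octahedral high-spin t₂g⁵ eg²: CFSE = -0.8 × 181 = -145 kJ/mol.
Tetrahedral: e⁴ t₂³, CFSE = 4(−0.6) + 3(+0.4) = -1.2Δₜ = -1.2 × (4/9) × 181 = -97 kJ/mol.
OSPE = -145 − (-97) = -48 kJ/mol.

-48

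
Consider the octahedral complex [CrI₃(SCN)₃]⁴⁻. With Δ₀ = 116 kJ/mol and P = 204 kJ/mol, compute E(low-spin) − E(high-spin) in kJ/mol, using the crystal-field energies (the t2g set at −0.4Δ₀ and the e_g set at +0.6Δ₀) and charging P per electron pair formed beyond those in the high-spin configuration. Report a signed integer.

Ligand charges: 3×(-1) from I⁻ and 3×(-1) from SCN⁻ sum to -6; with overall charge -4, Cr is +2.
Group 6 minus oxidation state +2 gives a d⁴ configuration for Cr²⁺.
High-spin d⁴ fills as t2g^3 e_g^1 with CFSE 3(−0.4) + 1(+0.6) = -0.6Δ₀ = -70 kJ/mol.
Low-spin t2g^4 e_g^0 gives -1.6Δ₀ = -186 kJ/mol, but forming 1 extra pair costs 1P = 204 kJ/mol, so E(LS) = -186 + 204 = 18 kJ/mol.
Thus E(LS) − E(HS) = 88 kJ/mol.

88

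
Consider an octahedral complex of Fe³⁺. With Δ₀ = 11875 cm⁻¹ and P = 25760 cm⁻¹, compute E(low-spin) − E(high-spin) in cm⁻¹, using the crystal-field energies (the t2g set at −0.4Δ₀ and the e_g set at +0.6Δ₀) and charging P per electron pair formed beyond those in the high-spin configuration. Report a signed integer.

Fe is in group 8, so Fe³⁺ is d⁵ (8 − 3 = 5).
High-spin d⁵ fills as t2g^3 e_g^2 with CFSE 3(−0.4) + 2(+0.6) = 0.0Δ₀ = 0 cm⁻¹.
Low-spin t2g^5 e_g^0 gives -2.0Δ₀ = -23750 cm⁻¹, but forming 2 extra pairs costs 2P = 51520 cm⁻¹, so E(LS) = -23750 + 51520 = 27770 cm⁻¹.
Thus E(LS) − E(HS) = 27770 cm⁻¹.

27770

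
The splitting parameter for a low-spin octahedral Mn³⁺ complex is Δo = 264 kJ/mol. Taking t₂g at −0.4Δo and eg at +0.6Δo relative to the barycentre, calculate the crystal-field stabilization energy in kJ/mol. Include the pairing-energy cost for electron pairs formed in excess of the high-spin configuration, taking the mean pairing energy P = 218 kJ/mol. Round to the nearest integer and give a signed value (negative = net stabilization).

Mn is in group 7, so Mn³⁺ is d⁴ (7 − 3 = 4).
Configuration: t₂g⁴ eg⁰.
CFSE(orbital) = 4×(-0.4Δo) + 0×(0.6Δo) = -1.6Δo; with Δo = 264 kJ/mol that is -422 kJ/mol.
Pairing penalty: 1 pair vs 0 in the high-spin reference → 1 extra × P = 218 kJ/mol.
Overall CFSE = -422 + 218 = -204 kJ/mol.

-204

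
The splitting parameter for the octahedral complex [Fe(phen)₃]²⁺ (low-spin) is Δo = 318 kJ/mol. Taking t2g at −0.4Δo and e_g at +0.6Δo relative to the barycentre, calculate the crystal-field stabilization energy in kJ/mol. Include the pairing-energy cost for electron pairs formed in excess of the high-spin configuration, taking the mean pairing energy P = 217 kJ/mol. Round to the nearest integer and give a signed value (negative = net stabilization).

-329

phen is neutral, so the +2 overall charge sits on Fe: oxidation state +2.
Fe is in group 8, so Fe²⁺ is d⁶ (8 − 2 = 6).
Configuration: t2g^6 e_g^0.
Orbital CFSE = 6(-0.4) + 0(0.6) = -2.4Δo = -2.4 × 318 = -763 kJ/mol.
Relative to high-spin t2g^4 e_g^2 (1 paired), the low-spin configuration has 2 additional pairs, contributing +2 × 217 = +434 kJ/mol.
Overall CFSE = -763 + 434 = -329 kJ/mol.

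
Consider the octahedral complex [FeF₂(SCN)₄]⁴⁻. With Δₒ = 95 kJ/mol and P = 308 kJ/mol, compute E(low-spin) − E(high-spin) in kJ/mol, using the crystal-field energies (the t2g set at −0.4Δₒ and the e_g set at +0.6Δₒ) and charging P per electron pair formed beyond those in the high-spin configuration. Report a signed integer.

Ligand charges: 2×(-1) from F⁻ and 4×(-1) from SCN⁻ sum to -6; with overall charge -4, Fe is +2.
Fe sits in group 8; removing 2 electrons leaves Fe²⁺ with 8 − 2 = 6 d electrons.
In the high-spin limit (t2g^4 e_g^2) the orbital term is -0.4Δₒ = -38 kJ/mol, with no excess pairing.
Low-spin t2g^6 e_g^0 gives -2.4Δₒ = -228 kJ/mol, but forming 2 extra pairs costs 2P = 616 kJ/mol, so E(LS) = -228 + 616 = 388 kJ/mol.
The difference is 388 − (-38) = 426 kJ/mol, so high-spin lies lower.

426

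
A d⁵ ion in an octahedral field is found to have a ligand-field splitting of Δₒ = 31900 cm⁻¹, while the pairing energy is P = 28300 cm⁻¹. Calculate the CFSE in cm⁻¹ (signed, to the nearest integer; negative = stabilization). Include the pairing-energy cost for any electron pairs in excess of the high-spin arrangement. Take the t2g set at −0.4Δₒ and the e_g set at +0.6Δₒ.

-7200

Since Δₒ = 31900 cm⁻¹ > P = 28300 cm⁻¹, the complex adopts the low-spin configuration.
That gives t2g^5 e_g^0.
Orbital CFSE = -2.0Δₒ = -2.0 × 31900 = -63800 cm⁻¹.
Excess pairs vs high-spin: 2 − 0 = 2; pairing cost = +56600 cm⁻¹.
Net CFSE = -63800 + 56600 = -7200 cm⁻¹.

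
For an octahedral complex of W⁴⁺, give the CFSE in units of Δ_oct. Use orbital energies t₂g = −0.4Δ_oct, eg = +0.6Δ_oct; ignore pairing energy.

-0.8 Δ_oct

W sits in group 6; removing 4 electrons leaves W⁴⁺ with 6 − 4 = 2 d electrons.
For octahedral d² the high- and low-spin configurations coincide.
Configuration: t₂g² eg⁰.
CFSE = 2(-0.4Δ_oct) + 0(0.6Δ_oct) = -0.8Δ_oct + 0.0Δ_oct = -0.8Δ_oct.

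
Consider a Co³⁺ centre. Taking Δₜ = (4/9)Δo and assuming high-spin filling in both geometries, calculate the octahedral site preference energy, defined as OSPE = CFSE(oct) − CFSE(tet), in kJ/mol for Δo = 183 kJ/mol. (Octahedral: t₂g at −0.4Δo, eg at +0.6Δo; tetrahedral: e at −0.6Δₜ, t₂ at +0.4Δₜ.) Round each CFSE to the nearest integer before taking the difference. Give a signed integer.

-24

Group 9 minus oxidation state +3 gives a d⁶ configuration for Co³⁺.
In an octahedral site d⁶ (HS) is t₂g⁴ eg², giving CFSE(oct) = -0.4Δo = -73 kJ/mol.
Tetrahedral: e³ t₂³, CFSE = 3(−0.6) + 3(+0.4) = -0.6Δₜ = -0.6 × (4/9) × 183 = -49 kJ/mol.
OSPE = -73 − (-49) = -24 kJ/mol.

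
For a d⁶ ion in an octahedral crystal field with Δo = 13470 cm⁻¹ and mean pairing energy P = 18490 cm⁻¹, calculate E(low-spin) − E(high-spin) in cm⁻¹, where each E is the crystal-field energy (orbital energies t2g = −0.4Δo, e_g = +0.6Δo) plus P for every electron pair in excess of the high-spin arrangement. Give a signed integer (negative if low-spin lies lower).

High-spin d⁶ fills as t2g^4 e_g^2 with CFSE 4(−0.4) + 2(+0.6) = -0.4Δo = -5388 cm⁻¹.
Low-spin t2g^6 e_g^0 gives -2.4Δo = -32328 cm⁻¹, but forming 2 extra pairs costs 2P = 36980 cm⁻¹, so E(LS) = -32328 + 36980 = 4652 cm⁻¹.
The difference is 4652 − (-5388) = 10040 cm⁻¹, so high-spin lies lower.

10040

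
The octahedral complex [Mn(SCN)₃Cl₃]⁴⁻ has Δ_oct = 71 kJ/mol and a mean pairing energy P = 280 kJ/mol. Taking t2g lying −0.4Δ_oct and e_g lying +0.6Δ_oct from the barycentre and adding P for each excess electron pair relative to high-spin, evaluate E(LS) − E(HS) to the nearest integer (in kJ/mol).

418

Ligand charges: 3×(-1) from SCN⁻ and 3×(-1) from Cl⁻ sum to -6; with overall charge -4, Mn is +2.
Mn is in group 7, so Mn²⁺ is d⁵ (7 − 2 = 5).
High-spin: t2g^3 e_g^2, CFSE = 0.0Δ_oct = 0 kJ/mol.
Low-spin: t2g^5 e_g^0, orbital CFSE = -2.0Δ_oct = -142 kJ/mol; plus 2 excess pairs × P = +560 kJ/mol; total 418 kJ/mol.
Thus E(LS) − E(HS) = 418 kJ/mol.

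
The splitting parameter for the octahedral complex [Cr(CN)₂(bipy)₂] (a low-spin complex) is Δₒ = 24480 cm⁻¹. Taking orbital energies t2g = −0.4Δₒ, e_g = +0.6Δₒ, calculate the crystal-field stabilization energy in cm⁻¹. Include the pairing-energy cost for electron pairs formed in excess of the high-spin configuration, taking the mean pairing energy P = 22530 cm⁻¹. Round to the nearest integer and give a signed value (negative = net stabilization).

Ligand charges: 2×(-1) from CN⁻ and 2×(+0) from bipy sum to -2; with overall charge +0, Cr is +2.
Cr sits in group 6; removing 2 electrons leaves Cr²⁺ with 6 − 2 = 4 d electrons.
The d⁴ electrons fill as t2g^4 e_g^0.
CFSE(orbital) = 4×(-0.4Δₒ) + 0×(0.6Δₒ) = -1.6Δₒ; with Δₒ = 24480 cm⁻¹ that is -39168 cm⁻¹.
Pairing penalty: 1 pair vs 0 in the high-spin reference → 1 extra × P = 22530 cm⁻¹.
Combining: -39168 + 22530 = -16638 cm⁻¹.

-16638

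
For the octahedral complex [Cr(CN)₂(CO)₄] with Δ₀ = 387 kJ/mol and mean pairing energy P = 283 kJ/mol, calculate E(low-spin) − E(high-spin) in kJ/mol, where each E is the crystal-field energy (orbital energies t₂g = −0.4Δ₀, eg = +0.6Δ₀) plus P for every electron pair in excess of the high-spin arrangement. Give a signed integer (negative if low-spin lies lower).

-104

Ligand charges: 2×(-1) from CN⁻ and 4×(+0) from CO sum to -2; with overall charge +0, Cr is +2.
Cr is in group 6, so Cr²⁺ is d⁴ (6 − 2 = 4).
High-spin: t₂g³ eg¹, CFSE = -0.6Δ₀ = -232 kJ/mol.
Low-spin t₂g⁴ eg⁰ gives -1.6Δ₀ = -619 kJ/mol, but forming 1 extra pair costs 1P = 283 kJ/mol, so E(LS) = -619 + 283 = -336 kJ/mol.
The difference is -336 − (-232) = -104 kJ/mol, so low-spin lies lower.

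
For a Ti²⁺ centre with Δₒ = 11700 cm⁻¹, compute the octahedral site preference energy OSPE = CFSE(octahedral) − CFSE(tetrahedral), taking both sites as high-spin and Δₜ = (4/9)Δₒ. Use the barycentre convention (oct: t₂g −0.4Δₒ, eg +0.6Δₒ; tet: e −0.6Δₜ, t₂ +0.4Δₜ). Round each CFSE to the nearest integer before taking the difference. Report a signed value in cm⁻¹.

Ti is in group 4, so Ti²⁺ is d² (4 − 2 = 2).
In an octahedral site d² (HS) is t₂g² eg⁰, giving CFSE(oct) = -0.8Δₒ = -9360 cm⁻¹.
Tetrahedral e² t₂⁰ gives -1.2Δₜ = -1.2 × (4/9) × 11700 = -6240 cm⁻¹.
OSPE = -9360 − (-6240) = -3120 cm⁻¹.

-3120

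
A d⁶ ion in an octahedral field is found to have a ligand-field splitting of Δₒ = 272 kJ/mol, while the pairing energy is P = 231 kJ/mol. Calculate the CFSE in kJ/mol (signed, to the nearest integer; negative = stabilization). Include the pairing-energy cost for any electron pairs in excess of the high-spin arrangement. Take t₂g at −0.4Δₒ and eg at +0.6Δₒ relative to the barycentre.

-191

Δₒ > P, so pairing is preferred: the ground state is low-spin.
Configuration: t₂g⁶ eg⁰.
Orbital CFSE = -2.4Δₒ = -2.4 × 272 = -653 kJ/mol.
Excess pairs vs high-spin: 3 − 1 = 2; pairing cost = +462 kJ/mol.
Net CFSE = -653 + 462 = -191 kJ/mol.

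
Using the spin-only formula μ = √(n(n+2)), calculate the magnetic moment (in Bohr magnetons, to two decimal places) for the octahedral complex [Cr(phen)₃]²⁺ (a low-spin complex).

phen is neutral, so the +2 overall charge sits on Cr: oxidation state +2.
Cr is in group 6, so Cr²⁺ is d⁴ (6 − 2 = 4).
Configuration: t₂g⁴ eg⁰ → 2 unpaired electrons.
μ(spin-only) = √[2(2+2)] = √8 ≈ 2.83 Bohr magnetons.

2.83 Bohr magnetons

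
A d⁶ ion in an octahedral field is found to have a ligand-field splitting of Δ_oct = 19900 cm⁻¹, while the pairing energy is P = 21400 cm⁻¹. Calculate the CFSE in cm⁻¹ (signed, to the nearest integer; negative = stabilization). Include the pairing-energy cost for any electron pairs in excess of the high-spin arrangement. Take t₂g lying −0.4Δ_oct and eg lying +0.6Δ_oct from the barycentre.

Here Δ_oct < P (19900 < 21400), so the high-spin state is favoured.
That gives t₂g⁴ eg².
Orbital CFSE = -0.4Δ_oct = -0.4 × 19900 = -7960 cm⁻¹.
High-spin has no excess pairs, so no pairing correction applies.

-7960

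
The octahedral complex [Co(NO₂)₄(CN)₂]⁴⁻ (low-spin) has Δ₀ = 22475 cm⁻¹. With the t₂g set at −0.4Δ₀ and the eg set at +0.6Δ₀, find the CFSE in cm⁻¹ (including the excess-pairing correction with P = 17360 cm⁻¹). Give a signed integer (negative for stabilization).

-23095

Ligand charges: 4×(-1) from NO₂⁻ and 2×(-1) from CN⁻ sum to -6; with overall charge -4, Co is +2.
Group 9 minus oxidation state +2 gives a d⁷ configuration for Co²⁺.
The d⁷ electrons fill as t₂g⁶ eg¹.
CFSE(orbital) = 6×(-0.4Δ₀) + 1×(0.6Δ₀) = -1.8Δ₀; with Δ₀ = 22475 cm⁻¹ that is -40455 cm⁻¹.
Relative to high-spin t₂g⁵ eg² (2 paired), the low-spin configuration has 1 additional pair, contributing +1 × 17360 = +17360 cm⁻¹.
Combining: -40455 + 17360 = -23095 cm⁻¹.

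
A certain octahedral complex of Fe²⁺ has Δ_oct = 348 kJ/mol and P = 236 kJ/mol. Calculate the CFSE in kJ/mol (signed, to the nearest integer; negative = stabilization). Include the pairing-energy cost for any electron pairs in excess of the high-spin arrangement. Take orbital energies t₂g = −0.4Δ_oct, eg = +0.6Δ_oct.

-363

Fe²⁺: group 8, so d-count = 8 − 2 = 6.
With Δ_oct > P the complex is low-spin.
Filling d⁶ accordingly: t₂g⁶ eg⁰.
Orbital CFSE = -2.4Δ_oct = -2.4 × 348 = -835 kJ/mol.
Excess pairs vs high-spin: 3 − 1 = 2; pairing cost = +472 kJ/mol.
Net CFSE = -835 + 472 = -363 kJ/mol.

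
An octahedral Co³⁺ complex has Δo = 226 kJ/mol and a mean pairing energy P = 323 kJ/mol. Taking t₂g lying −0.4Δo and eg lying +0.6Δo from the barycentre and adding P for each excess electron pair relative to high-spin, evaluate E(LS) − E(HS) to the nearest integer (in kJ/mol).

Group 9 minus oxidation state +3 gives a d⁶ configuration for Co³⁺.
High-spin: t₂g⁴ eg², CFSE = -0.4Δo = -90 kJ/mol.
Low-spin: t₂g⁶ eg⁰, orbital CFSE = -2.4Δo = -542 kJ/mol; plus 2 excess pairs × P = +646 kJ/mol; total 104 kJ/mol.
Thus E(LS) − E(HS) = 194 kJ/mol.

194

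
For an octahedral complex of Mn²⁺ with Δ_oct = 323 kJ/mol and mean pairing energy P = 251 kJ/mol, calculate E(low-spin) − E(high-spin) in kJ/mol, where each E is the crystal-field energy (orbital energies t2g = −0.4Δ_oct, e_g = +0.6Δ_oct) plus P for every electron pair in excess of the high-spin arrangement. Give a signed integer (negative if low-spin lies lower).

Mn²⁺: group 7, so d-count = 7 − 2 = 5.
High-spin: t2g^3 e_g^2, CFSE = 0.0Δ_oct = 0 kJ/mol.
For low-spin the configuration is t2g^5 e_g^0: orbital energy -2.0 × 323 = -646 kJ/mol, and 2 additional pairs relative to high-spin add 502 kJ/mol, giving -144 kJ/mol.
Thus E(LS) − E(HS) = -144 kJ/mol.

-144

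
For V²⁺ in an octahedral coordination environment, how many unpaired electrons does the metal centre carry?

3

V is in group 5, so V²⁺ is d³ (5 − 2 = 3).
Configuration: t₂g³ eg⁰, giving 3 unpaired electrons.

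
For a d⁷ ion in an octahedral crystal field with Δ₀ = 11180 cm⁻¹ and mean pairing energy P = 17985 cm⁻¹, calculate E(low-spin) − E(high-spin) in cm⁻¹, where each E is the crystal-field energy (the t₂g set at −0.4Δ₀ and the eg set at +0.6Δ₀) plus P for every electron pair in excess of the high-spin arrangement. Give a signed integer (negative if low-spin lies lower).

High-spin d⁷ fills as t₂g⁵ eg² with CFSE 5(−0.4) + 2(+0.6) = -0.8Δ₀ = -8944 cm⁻¹.
Low-spin: t₂g⁶ eg¹, orbital CFSE = -1.8Δ₀ = -20124 cm⁻¹; plus 1 excess pair × P = +17985 cm⁻¹; total -2139 cm⁻¹.
The difference is -2139 − (-8944) = 6805 cm⁻¹, so high-spin lies lower.

6805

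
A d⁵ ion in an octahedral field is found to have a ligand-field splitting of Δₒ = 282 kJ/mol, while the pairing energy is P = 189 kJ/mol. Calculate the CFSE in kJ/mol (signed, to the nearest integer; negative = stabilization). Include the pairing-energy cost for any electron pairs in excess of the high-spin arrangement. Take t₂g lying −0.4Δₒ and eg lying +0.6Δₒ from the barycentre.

-186

Here Δₒ > P (282 > 189), so the low-spin state is favoured.
Filling d⁵ accordingly: t₂g⁵ eg⁰.
Orbital CFSE = -2.0Δₒ = -2.0 × 282 = -564 kJ/mol.
Excess pairs vs high-spin: 2 − 0 = 2; pairing cost = +378 kJ/mol.
Net CFSE = -564 + 378 = -186 kJ/mol.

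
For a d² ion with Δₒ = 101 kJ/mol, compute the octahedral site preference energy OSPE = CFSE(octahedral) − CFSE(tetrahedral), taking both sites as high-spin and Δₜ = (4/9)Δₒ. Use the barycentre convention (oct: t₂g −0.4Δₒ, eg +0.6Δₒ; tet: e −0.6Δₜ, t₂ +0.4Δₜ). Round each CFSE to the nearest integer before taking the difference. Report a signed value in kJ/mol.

-27

In an octahedral site d² (HS) is t2g^2 e_g^0, giving CFSE(oct) = -0.8Δₒ = -81 kJ/mol.
Tetrahedral e^2 t2^0 gives -1.2Δₜ = -1.2 × (4/9) × 101 = -54 kJ/mol.
OSPE = CFSE(oct) − CFSE(tet) = -81 − (-54) = -27 kJ/mol.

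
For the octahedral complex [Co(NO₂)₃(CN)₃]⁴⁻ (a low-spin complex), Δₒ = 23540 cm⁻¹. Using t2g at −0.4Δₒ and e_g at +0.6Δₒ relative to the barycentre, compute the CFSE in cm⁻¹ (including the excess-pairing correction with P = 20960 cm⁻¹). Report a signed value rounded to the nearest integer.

-21412

Ligand charges: 3×(-1) from NO₂⁻ and 3×(-1) from CN⁻ sum to -6; with overall charge -4, Co is +2.
Co sits in group 9; removing 2 electrons leaves Co²⁺ with 9 − 2 = 7 d electrons.
Electron filling gives t2g^6 e_g^1.
Orbital CFSE = 6(-0.4) + 1(0.6) = -1.8Δₒ = -1.8 × 23540 = -42372 cm⁻¹.
Relative to high-spin t2g^5 e_g^2 (2 paired), the low-spin configuration has 1 additional pair, contributing +1 × 20960 = +20960 cm⁻¹.
Combining: -42372 + 20960 = -21412 cm⁻¹.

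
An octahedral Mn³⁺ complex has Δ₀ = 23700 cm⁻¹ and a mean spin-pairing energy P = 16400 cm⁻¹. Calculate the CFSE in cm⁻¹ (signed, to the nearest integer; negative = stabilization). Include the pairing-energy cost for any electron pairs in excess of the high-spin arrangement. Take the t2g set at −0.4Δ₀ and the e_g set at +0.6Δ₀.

-21520

Mn sits in group 7; removing 3 electrons leaves Mn³⁺ with 7 − 3 = 4 d electrons.
Since Δ₀ = 23700 cm⁻¹ > P = 16400 cm⁻¹, the complex adopts the low-spin configuration.
That gives t2g^4 e_g^0.
Orbital CFSE = -1.6Δ₀ = -1.6 × 23700 = -37920 cm⁻¹.
Excess pairs vs high-spin: 1 − 0 = 1; pairing cost = +16400 cm⁻¹.
Net CFSE = -37920 + 16400 = -21520 cm⁻¹.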